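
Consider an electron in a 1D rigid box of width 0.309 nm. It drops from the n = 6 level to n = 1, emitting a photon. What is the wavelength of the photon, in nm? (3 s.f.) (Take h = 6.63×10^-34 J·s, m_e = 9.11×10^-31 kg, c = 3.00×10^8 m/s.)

E_1 = h²/(8m_eL²) = 6.317×10^-19 J, so ΔE = (6² − 1²)E_1 = 2.211×10^-17 J.
λ = hc/ΔE = (6.63×10^-34·3.00×10^8)/2.211×10^-17 = 9.00×10^-9 m = 9.00 nm.

λ = 9.00 nm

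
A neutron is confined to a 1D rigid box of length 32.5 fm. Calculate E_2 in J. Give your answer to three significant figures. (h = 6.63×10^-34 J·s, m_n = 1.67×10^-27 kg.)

For an infinite well E_n = n²h²/(8m_nL²), so E_1 = h²/(8m_nL²) = (6.63×10^-34)²/(8·1.67×10^-27·(3.25×10^-14 m)²) = 3.115×10^-14 J.
Then E_2 = 2²·E_1 = 4·3.115×10^-14 J = 1.25×10^-13 J.

E_2 = 1.25×10^-13 J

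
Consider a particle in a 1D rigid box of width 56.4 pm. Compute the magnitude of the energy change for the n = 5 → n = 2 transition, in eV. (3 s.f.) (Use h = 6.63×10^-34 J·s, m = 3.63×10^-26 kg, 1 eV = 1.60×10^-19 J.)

E_1 = h²/(8mL²) = 4.759×10^-22 J.
|ΔE| = |5² − 2²|·E_1 = 21·4.759×10^-22 J = 9.994×10^-21 J = 0.0625 eV.

|ΔE| = 0.0625 eV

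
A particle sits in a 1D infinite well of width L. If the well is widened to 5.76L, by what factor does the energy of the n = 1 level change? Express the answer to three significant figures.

E_n ∝ 1/L², so the energy scales by 1/5.76² = 0.0301.

0.0301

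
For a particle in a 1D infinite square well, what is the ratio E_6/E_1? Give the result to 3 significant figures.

E_n ∝ n², so E_6/E_1 = 6²/1² = 36/1 = 36.0.

36.0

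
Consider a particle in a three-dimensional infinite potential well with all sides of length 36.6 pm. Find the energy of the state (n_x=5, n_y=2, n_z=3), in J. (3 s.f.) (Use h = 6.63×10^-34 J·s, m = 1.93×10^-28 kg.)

E = 8.08×10^-18 J

For a 3D rectangular well E = (h²/8m)·Σ n_i²/L_i² = (6.63×10^-34)²/(8·1.93×10^-28) · [5²/(36.6 pm)² + 2²/(36.6 pm)² + 3²/(36.6 pm)²].
Evaluating gives E = 8.08×10^-18 J.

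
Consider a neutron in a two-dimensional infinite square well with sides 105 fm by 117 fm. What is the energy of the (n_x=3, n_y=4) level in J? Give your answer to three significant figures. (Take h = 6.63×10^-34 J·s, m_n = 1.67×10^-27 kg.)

For a 2D rectangular well E = (h²/8m_n)·Σ n_i²/L_i² = (6.63×10^-34)²/(8·1.67×10^-27) · [3²/(105 fm)² + 4²/(117 fm)²].
Evaluating gives E = 6.53×10^-14 J.

E = 6.53×10^-14 J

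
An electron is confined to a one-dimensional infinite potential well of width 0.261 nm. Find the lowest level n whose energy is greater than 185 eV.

E_1 = h²/(8m_eL²) = 8.844×10^-19 J = 5.521 eV.
Need n² > 185/5.521 = 33.51, i.e. n > 5.789.
The smallest integer satisfying this is n = 6.

n = 6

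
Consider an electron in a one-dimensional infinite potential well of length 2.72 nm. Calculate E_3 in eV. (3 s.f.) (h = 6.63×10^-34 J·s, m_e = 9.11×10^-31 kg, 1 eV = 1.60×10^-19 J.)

For an infinite well E_n = n²h²/(8m_eL²), so E_1 = h²/(8m_eL²) = (6.63×10^-34)²/(8·9.11×10^-31·(2.72×10^-9 m)²) = 8.152×10^-21 J.
Then E_3 = 3²·E_1 = 9·8.152×10^-21 J = 7.337×10^-20 J.
Converting, E_3 = 7.337×10^-20 J / (1.60×10^-19 J/eV) = 0.459 eV.

E_3 = 0.459 eV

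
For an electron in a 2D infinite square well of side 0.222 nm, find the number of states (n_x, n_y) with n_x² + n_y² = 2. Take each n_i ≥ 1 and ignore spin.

The level has n_x² + n_y² = 2. The ordered positive-integer solutions are (1, 1).
That gives 1 state.

degeneracy = 1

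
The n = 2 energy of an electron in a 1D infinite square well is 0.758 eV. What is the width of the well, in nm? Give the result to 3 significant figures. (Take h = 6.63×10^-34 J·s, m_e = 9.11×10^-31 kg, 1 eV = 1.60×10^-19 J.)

L = 1.41 nm

From E_n = n²h²/(8m_eL²), L = n·h/√(8m_eE_n).
E_2 = 0.758 eV = 1.213×10^-19 J, so L = 2·6.63×10^-34/√(8·9.11×10^-31·1.213×10^-19) = 1.41×10^-9 m = 1.41 nm.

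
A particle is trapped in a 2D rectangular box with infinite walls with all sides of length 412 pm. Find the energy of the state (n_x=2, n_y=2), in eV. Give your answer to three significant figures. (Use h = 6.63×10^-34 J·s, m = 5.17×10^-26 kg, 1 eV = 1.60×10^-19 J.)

For a 2D rectangular well E = (h²/8m)·Σ n_i²/L_i² = (6.63×10^-34)²/(8·5.17×10^-26) · [2²/(412 pm)² + 2²/(412 pm)²].
Evaluating gives E = 5.009×10^-23 J = 3.13×10^-4 eV.

E = 3.13×10^-4 eV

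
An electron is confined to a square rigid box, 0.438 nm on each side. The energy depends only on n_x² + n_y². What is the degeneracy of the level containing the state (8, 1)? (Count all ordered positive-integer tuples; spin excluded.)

The level has n_x² + n_y² = 65. The ordered positive-integer solutions are (1, 8), (4, 7), (7, 4), (8, 1).
That gives 4 states.

degeneracy = 4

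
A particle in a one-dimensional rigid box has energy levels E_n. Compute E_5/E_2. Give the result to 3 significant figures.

6.25

E_n ∝ n², so E_5/E_2 = 5²/2² = 25/4 = 6.25.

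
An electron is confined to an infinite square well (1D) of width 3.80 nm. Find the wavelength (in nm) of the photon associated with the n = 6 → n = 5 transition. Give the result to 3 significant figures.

E_1 = h²/(8m_eL²) = 4.172×10^-21 J, so ΔE = (6² − 5²)E_1 = 4.589×10^-20 J.
λ = hc/ΔE = (6.626×10^-34·2.998×10^8)/4.589×10^-20 = 4.33×10^-6 m = 4.33×10^3 nm.

λ = 4.33×10^3 nm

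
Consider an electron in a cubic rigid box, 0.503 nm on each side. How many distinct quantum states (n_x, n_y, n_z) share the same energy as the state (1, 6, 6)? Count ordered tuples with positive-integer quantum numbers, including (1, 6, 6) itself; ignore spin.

The level has n_x² + n_y² + n_z² = 73. The ordered positive-integer solutions are (1, 6, 6), (6, 1, 6), (6, 6, 1).
That gives 3 states.

degeneracy = 3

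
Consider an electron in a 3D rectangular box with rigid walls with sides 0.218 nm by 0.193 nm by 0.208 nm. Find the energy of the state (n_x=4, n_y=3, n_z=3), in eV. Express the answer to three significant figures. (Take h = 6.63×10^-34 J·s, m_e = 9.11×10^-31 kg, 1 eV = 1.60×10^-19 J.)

E = 296 eV

For a 3D rectangular well E = (h²/8m_e)·Σ n_i²/L_i² = (6.63×10^-34)²/(8·9.11×10^-31) · [4²/(0.218 nm)² + 3²/(0.193 nm)² + 3²/(0.208 nm)²].
Evaluating gives E = 4.743×10^-17 J = 296 eV.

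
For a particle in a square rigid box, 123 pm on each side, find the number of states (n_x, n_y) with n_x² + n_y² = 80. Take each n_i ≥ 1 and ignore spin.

The level has n_x² + n_y² = 80. The ordered positive-integer solutions are (4, 8), (8, 4).
That gives 2 states.

degeneracy = 2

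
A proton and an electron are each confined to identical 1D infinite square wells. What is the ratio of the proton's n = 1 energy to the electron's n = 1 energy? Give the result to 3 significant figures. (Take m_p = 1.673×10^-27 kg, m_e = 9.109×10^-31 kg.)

5.44×10^-4

E_n ∝ 1/m at fixed n and L, so the ratio is m_e/m_p = 9.109×10^-31/1.673×10^-27 = 5.44×10^-4.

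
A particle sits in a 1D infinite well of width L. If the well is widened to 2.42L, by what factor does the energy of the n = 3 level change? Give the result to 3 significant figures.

E_n ∝ 1/L², so the energy scales by 1/2.42² = 0.171.

0.171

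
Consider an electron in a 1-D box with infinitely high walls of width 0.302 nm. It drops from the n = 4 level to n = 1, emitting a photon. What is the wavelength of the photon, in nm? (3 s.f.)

E_1 = h²/(8m_eL²) = 6.606×10^-19 J, so ΔE = (4² − 1²)E_1 = 9.909×10^-18 J.
λ = hc/ΔE = (6.626×10^-34·2.998×10^8)/9.909×10^-18 = 2.00×10^-8 m = 20.0 nm.

λ = 20.0 nm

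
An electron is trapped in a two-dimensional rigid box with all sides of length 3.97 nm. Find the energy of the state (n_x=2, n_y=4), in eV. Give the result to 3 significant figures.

E = 0.477 eV

For a 2D rectangular well E = (h²/8m_e)·Σ n_i²/L_i² = (6.626×10^-34)²/(8·9.109×10^-31) · [2²/(3.97 nm)² + 4²/(3.97 nm)²].
Evaluating gives E = 7.645×10^-20 J = 0.477 eV.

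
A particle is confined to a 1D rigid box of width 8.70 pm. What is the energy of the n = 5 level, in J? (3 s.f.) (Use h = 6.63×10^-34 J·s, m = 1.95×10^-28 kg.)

For an infinite well E_n = n²h²/(8mL²), so E_1 = h²/(8mL²) = (6.63×10^-34)²/(8·1.95×10^-28·(8.70×10^-12 m)²) = 3.723×10^-18 J.
Then E_5 = 5²·E_1 = 25·3.723×10^-18 J = 9.31×10^-17 J.

E_5 = 9.31×10^-17 J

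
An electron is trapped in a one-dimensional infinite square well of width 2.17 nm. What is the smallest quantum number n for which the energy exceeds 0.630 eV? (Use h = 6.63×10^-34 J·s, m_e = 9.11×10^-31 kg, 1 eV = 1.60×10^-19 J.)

E_1 = h²/(8m_eL²) = 1.281×10^-20 J = 0.08006 eV.
Need n² > 0.630/0.08006 = 7.869, i.e. n > 2.805.
The smallest integer satisfying this is n = 3.

n = 3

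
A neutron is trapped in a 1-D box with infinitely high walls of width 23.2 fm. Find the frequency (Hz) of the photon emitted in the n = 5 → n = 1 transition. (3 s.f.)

f = 2.20×10^21 Hz

E_1 = h²/(8m_nL²) = 6.087×10^-14 J and ΔE = (5² − 1²)E_1 = 1.461×10^-12 J.
f = ΔE/h = 1.461×10^-12/6.626×10^-34 = 2.20×10^21 Hz.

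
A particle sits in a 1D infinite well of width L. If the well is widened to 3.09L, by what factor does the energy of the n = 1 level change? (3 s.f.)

E_n ∝ 1/L², so the energy scales by 1/3.09² = 0.105.

0.105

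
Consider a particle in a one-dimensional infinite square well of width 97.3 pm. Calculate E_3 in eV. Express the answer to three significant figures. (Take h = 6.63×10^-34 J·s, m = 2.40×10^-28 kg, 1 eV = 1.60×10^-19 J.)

For an infinite well E_n = n²h²/(8mL²), so E_1 = h²/(8mL²) = (6.63×10^-34)²/(8·2.40×10^-28·(9.73×10^-11 m)²) = 2.418×10^-20 J.
Then E_3 = 3²·E_1 = 9·2.418×10^-20 J = 2.176×10^-19 J.
Converting, E_3 = 2.176×10^-19 J / (1.60×10^-19 J/eV) = 1.36 eV.

E_3 = 1.36 eV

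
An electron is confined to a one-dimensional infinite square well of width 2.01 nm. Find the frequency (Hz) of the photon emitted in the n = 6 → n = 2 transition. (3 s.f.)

f = 7.20×10^14 Hz

E_1 = h²/(8m_eL²) = 1.491×10^-20 J and ΔE = (6² − 2²)E_1 = 4.771×10^-19 J.
f = ΔE/h = 4.771×10^-19/6.626×10^-34 = 7.20×10^14 Hz.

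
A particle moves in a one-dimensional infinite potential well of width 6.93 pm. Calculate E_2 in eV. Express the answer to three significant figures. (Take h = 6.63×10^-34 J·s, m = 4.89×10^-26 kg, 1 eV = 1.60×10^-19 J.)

E_2 = 0.585 eV

For an infinite well E_n = n²h²/(8mL²), so E_1 = h²/(8mL²) = (6.63×10^-34)²/(8·4.89×10^-26·(6.93×10^-12 m)²) = 2.340×10^-20 J.
Then E_2 = 2²·E_1 = 4·2.340×10^-20 J = 9.360×10^-20 J.
Converting, E_2 = 9.360×10^-20 J / (1.60×10^-19 J/eV) = 0.585 eV.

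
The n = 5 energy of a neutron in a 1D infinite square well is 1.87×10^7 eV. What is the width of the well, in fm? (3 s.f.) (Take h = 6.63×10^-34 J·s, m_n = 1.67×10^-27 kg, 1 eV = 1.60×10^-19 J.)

From E_n = n²h²/(8m_nL²), L = n·h/√(8m_nE_n).
E_5 = 1.87×10^7 eV = 2.992×10^-12 J, so L = 5·6.63×10^-34/√(8·1.67×10^-27·2.992×10^-12) = 1.66×10^-14 m = 16.6 fm.

L = 16.6 fm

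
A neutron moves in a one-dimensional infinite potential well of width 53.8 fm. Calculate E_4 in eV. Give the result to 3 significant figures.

For an infinite well E_n = n²h²/(8m_nL²), so E_1 = h²/(8m_nL²) = (6.626×10^-34)²/(8·1.675×10^-27·(5.38×10^-14 m)²) = 1.132×10^-14 J.
Then E_4 = 4²·E_1 = 16·1.132×10^-14 J = 1.811×10^-13 J.
Converting, E_4 = 1.811×10^-13 J / (1.602×10^-19 J/eV) = 1.13×10^6 eV.

E_4 = 1.13×10^6 eV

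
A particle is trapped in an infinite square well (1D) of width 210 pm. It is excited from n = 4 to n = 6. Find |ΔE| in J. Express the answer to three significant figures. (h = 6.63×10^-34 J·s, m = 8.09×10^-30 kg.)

E_1 = h²/(8mL²) = 1.540×10^-19 J.
|ΔE| = |4² − 6²|·E_1 = 20·1.540×10^-19 J = 3.08×10^-18 J.

|ΔE| = 3.08×10^-18 J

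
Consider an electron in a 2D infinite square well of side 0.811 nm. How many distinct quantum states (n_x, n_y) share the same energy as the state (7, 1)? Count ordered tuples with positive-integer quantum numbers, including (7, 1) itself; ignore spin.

The level has n_x² + n_y² = 50. The ordered positive-integer solutions are (1, 7), (5, 5), (7, 1).
That gives 3 states.

degeneracy = 3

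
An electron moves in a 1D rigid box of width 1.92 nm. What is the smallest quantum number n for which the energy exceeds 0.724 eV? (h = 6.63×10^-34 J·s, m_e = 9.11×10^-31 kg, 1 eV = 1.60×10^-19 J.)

E_1 = h²/(8m_eL²) = 1.636×10^-20 J = 0.1023 eV.
Need n² > 0.724/0.1023 = 7.077, i.e. n > 2.660.
The smallest integer satisfying this is n = 3.

n = 3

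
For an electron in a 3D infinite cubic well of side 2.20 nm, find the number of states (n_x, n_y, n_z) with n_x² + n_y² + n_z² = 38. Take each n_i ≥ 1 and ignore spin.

degeneracy = 9

The level has n_x² + n_y² + n_z² = 38. The ordered positive-integer solutions are (1, 1, 6), (1, 6, 1), (2, 3, 5), (2, 5, 3), (3, 2, 5), (3, 5, 2), (5, 2, 3), (5, 3, 2), (6, 1, 1).
That gives 9 states.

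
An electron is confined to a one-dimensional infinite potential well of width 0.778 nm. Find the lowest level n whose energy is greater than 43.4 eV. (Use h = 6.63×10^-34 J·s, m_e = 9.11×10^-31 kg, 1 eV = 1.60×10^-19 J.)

n = 9

E_1 = h²/(8m_eL²) = 9.965×10^-20 J = 0.6228 eV.
Need n² > 43.4/0.6228 = 69.69, i.e. n > 8.348.
The smallest integer satisfying this is n = 9.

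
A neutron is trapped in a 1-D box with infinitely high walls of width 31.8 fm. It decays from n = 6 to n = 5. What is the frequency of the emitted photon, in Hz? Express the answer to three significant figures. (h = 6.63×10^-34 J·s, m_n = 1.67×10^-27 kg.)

E_1 = h²/(8m_nL²) = 3.254×10^-14 J and ΔE = (6² − 5²)E_1 = 3.579×10^-13 J.
f = ΔE/h = 3.579×10^-13/6.63×10^-34 = 5.40×10^20 Hz.

f = 5.40×10^20 Hz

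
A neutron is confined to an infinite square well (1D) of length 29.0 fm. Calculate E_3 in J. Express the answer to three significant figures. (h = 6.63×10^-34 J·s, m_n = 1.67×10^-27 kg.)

For an infinite well E_n = n²h²/(8m_nL²), so E_1 = h²/(8m_nL²) = (6.63×10^-34)²/(8·1.67×10^-27·(2.90×10^-14 m)²) = 3.912×10^-14 J.
Then E_3 = 3²·E_1 = 9·3.912×10^-14 J = 3.52×10^-13 J.

E_3 = 3.52×10^-13 J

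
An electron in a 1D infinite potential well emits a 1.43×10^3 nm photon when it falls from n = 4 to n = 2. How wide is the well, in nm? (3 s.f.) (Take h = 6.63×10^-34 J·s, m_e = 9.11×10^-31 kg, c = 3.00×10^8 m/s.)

L = 2.28 nm

The photon carries ΔE = hc/λ = 6.63×10^-34·3.00×10^8/1.43×10^-6 m = 1.391×10^-19 J.
Since ΔE = (4² − 2²)E_1, E_1 = 1.159×10^-20 J, and L = h/√(8m_eE_1) = 2.28×10^-9 m = 2.28 nm.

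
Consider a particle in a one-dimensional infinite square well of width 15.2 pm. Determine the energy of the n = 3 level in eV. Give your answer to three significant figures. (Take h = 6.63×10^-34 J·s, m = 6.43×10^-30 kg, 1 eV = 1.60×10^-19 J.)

For an infinite well E_n = n²h²/(8mL²), so E_1 = h²/(8mL²) = (6.63×10^-34)²/(8·6.43×10^-30·(1.52×10^-11 m)²) = 3.699×10^-17 J.
Then E_3 = 3²·E_1 = 9·3.699×10^-17 J = 3.329×10^-16 J.
Converting, E_3 = 3.329×10^-16 J / (1.60×10^-19 J/eV) = 2.08×10^3 eV.

E_3 = 2.08×10^3 eV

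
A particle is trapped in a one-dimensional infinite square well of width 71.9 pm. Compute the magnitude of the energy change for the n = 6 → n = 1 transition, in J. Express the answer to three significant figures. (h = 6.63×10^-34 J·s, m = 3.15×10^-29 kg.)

|ΔE| = 1.18×10^-17 J

E_1 = h²/(8mL²) = 3.374×10^-19 J.
|ΔE| = |6² − 1²|·E_1 = 35·3.374×10^-19 J = 1.18×10^-17 J.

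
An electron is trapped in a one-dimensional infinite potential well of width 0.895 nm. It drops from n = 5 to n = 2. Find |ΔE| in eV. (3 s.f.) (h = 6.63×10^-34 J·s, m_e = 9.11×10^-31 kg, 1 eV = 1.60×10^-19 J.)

|ΔE| = 9.88 eV

E_1 = h²/(8m_eL²) = 7.530×10^-20 J.
|ΔE| = |5² − 2²|·E_1 = 21·7.530×10^-20 J = 1.581×10^-18 J = 9.88 eV.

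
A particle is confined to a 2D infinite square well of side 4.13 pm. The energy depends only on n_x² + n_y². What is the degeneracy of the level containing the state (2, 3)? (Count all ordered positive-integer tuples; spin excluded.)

degeneracy = 2

The level has n_x² + n_y² = 13. The ordered positive-integer solutions are (2, 3), (3, 2).
That gives 2 states.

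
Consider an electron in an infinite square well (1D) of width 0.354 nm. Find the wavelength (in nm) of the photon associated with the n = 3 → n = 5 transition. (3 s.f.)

λ = 25.8 nm

E_1 = h²/(8m_eL²) = 4.808×10^-19 J, so ΔE = (5² − 3²)E_1 = 7.693×10^-18 J.
λ = hc/ΔE = (6.626×10^-34·2.998×10^8)/7.693×10^-18 = 2.58×10^-8 m = 25.8 nm.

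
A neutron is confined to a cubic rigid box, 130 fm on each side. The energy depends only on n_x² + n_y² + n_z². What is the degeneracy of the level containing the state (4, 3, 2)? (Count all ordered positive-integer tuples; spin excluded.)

degeneracy = 6

The level has n_x² + n_y² + n_z² = 29. The ordered positive-integer solutions are (2, 3, 4), (2, 4, 3), (3, 2, 4), (3, 4, 2), (4, 2, 3), (4, 3, 2).
That gives 6 states.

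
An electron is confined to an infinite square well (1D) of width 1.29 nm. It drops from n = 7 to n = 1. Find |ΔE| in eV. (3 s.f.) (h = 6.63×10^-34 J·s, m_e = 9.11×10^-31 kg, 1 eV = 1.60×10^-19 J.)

E_1 = h²/(8m_eL²) = 3.624×10^-20 J.
|ΔE| = |7² − 1²|·E_1 = 48·3.624×10^-20 J = 1.740×10^-18 J = 10.9 eV.

|ΔE| = 10.9 eV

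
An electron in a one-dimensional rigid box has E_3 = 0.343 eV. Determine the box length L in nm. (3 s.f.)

L = 3.14 nm

From E_n = n²h²/(8m_eL²), L = n·h/√(8m_eE_n).
E_3 = 0.343 eV = 5.495×10^-20 J, so L = 3·6.626×10^-34/√(8·9.109×10^-31·5.495×10^-20) = 3.14×10^-9 m = 3.14 nm.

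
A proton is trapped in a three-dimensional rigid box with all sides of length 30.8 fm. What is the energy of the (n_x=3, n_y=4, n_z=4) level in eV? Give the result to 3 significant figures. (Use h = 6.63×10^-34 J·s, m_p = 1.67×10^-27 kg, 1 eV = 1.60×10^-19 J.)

For a 3D rectangular well E = (h²/8m_p)·Σ n_i²/L_i² = (6.63×10^-34)²/(8·1.67×10^-27) · [3²/(30.8 fm)² + 4²/(30.8 fm)² + 4²/(30.8 fm)²].
Evaluating gives E = 1.422×10^-12 J = 8.89×10^6 eV.

E = 8.89×10^6 eV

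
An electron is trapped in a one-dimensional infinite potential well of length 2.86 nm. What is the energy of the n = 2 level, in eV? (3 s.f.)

For an infinite well E_n = n²h²/(8m_eL²), so E_1 = h²/(8m_eL²) = (6.626×10^-34)²/(8·9.109×10^-31·(2.86×10^-9 m)²) = 7.366×10^-21 J.
Then E_2 = 2²·E_1 = 4·7.366×10^-21 J = 2.946×10^-20 J.
Converting, E_2 = 2.946×10^-20 J / (1.602×10^-19 J/eV) = 0.184 eV.

E_2 = 0.184 eV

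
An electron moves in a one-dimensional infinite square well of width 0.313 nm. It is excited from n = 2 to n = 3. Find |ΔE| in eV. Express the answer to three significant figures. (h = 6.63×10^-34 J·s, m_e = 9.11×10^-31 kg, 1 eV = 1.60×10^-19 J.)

E_1 = h²/(8m_eL²) = 6.156×10^-19 J.
|ΔE| = |2² − 3²|·E_1 = 5·6.156×10^-19 J = 3.078×10^-18 J = 19.2 eV.

|ΔE| = 19.2 eV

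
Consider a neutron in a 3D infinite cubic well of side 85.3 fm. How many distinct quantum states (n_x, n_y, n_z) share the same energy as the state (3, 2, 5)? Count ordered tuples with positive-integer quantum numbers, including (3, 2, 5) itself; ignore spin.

The level has n_x² + n_y² + n_z² = 38. The ordered positive-integer solutions are (1, 1, 6), (1, 6, 1), (2, 3, 5), (2, 5, 3), (3, 2, 5), (3, 5, 2), (5, 2, 3), (5, 3, 2), (6, 1, 1).
That gives 9 states.

degeneracy = 9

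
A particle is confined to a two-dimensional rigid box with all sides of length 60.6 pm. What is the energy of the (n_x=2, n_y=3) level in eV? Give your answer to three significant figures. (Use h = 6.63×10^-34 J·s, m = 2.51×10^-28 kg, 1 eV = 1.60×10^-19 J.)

For a 2D rectangular well E = (h²/8m)·Σ n_i²/L_i² = (6.63×10^-34)²/(8·2.51×10^-28) · [2²/(60.6 pm)² + 3²/(60.6 pm)²].
Evaluating gives E = 7.749×10^-19 J = 4.84 eV.

E = 4.84 eV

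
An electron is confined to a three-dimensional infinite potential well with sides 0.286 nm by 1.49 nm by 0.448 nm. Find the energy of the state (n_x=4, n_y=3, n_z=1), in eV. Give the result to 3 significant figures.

E = 77.0 eV

For a 3D rectangular well E = (h²/8m_e)·Σ n_i²/L_i² = (6.626×10^-34)²/(8·9.109×10^-31) · [4²/(0.286 nm)² + 3²/(1.49 nm)² + 1²/(0.448 nm)²].
Evaluating gives E = 1.233×10^-17 J = 77.0 eV.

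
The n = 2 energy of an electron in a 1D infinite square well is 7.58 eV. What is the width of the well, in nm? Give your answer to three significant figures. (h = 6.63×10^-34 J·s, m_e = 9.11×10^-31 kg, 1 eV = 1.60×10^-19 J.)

L = 0.446 nm

From E_n = n²h²/(8m_eL²), L = n·h/√(8m_eE_n).
E_2 = 7.58 eV = 1.213×10^-18 J, so L = 2·6.63×10^-34/√(8·9.11×10^-31·1.213×10^-18) = 4.46×10^-10 m = 0.446 nm.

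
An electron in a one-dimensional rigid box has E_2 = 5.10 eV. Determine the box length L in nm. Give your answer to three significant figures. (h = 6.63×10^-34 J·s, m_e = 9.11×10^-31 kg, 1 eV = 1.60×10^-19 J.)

From E_n = n²h²/(8m_eL²), L = n·h/√(8m_eE_n).
E_2 = 5.10 eV = 8.160×10^-19 J, so L = 2·6.63×10^-34/√(8·9.11×10^-31·8.160×10^-19) = 5.44×10^-10 m = 0.544 nm.

L = 0.544 nm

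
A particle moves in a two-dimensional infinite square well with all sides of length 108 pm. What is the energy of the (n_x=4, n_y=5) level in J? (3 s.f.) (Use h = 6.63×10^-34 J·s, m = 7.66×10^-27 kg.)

E = 2.52×10^-20 J

For a 2D rectangular well E = (h²/8m)·Σ n_i²/L_i² = (6.63×10^-34)²/(8·7.66×10^-27) · [4²/(108 pm)² + 5²/(108 pm)²].
Evaluating gives E = 2.52×10^-20 J.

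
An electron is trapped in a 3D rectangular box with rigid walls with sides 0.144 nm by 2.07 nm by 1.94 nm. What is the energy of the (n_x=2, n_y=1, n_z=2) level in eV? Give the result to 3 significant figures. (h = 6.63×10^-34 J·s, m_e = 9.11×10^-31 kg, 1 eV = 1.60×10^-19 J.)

E = 73.2 eV

For a 3D rectangular well E = (h²/8m_e)·Σ n_i²/L_i² = (6.63×10^-34)²/(8·9.11×10^-31) · [2²/(0.144 nm)² + 1²/(2.07 nm)² + 2²/(1.94 nm)²].
Evaluating gives E = 1.171×10^-17 J = 73.2 eV.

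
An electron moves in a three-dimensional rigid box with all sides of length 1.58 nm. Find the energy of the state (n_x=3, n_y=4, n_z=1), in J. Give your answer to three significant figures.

For a 3D rectangular well E = (h²/8m_e)·Σ n_i²/L_i² = (6.626×10^-34)²/(8·9.109×10^-31) · [3²/(1.58 nm)² + 4²/(1.58 nm)² + 1²/(1.58 nm)²].
Evaluating gives E = 6.27×10^-19 J.

E = 6.27×10^-19 J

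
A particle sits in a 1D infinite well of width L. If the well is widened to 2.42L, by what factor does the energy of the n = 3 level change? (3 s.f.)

0.171

E_n ∝ 1/L², so the energy scales by 1/2.42² = 0.171.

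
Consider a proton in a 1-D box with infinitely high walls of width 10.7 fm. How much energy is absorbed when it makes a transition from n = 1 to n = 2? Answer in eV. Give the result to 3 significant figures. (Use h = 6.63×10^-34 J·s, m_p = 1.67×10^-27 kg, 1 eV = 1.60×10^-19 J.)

|ΔE| = 5.39×10^6 eV

E_1 = h²/(8m_pL²) = 2.874×10^-13 J.
|ΔE| = |1² − 2²|·E_1 = 3·2.874×10^-13 J = 8.622×10^-13 J = 5.39×10^6 eV.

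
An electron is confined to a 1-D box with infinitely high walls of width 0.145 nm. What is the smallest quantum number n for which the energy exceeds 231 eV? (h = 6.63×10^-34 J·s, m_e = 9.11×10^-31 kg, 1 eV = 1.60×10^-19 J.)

n = 4

E_1 = h²/(8m_eL²) = 2.869×10^-18 J = 17.93 eV.
Need n² > 231/17.93 = 12.88, i.e. n > 3.589.
The smallest integer satisfying this is n = 4.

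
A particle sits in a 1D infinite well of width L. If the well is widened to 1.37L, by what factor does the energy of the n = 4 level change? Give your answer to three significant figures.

0.533

E_n ∝ 1/L², so the energy scales by 1/1.37² = 0.533.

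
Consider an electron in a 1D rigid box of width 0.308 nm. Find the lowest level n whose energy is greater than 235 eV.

E_1 = h²/(8m_eL²) = 6.351×10^-19 J = 3.964 eV.
Need n² > 235/3.964 = 59.28, i.e. n > 7.699.
The smallest integer satisfying this is n = 8.

n = 8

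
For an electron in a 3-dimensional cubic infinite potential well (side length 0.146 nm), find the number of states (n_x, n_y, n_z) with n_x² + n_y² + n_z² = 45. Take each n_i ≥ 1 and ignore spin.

The level has n_x² + n_y² + n_z² = 45. The ordered positive-integer solutions are (2, 4, 5), (2, 5, 4), (4, 2, 5), (4, 5, 2), (5, 2, 4), (5, 4, 2).
That gives 6 states.

degeneracy = 6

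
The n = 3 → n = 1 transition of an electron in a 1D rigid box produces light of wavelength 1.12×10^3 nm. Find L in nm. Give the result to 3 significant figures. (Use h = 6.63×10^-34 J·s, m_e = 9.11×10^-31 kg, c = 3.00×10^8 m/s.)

L = 1.65 nm

The photon carries ΔE = hc/λ = 6.63×10^-34·3.00×10^8/1.12×10^-6 m = 1.776×10^-19 J.
Since ΔE = (3² − 1²)E_1, E_1 = 2.220×10^-20 J, and L = h/√(8m_eE_1) = 1.65×10^-9 m = 1.65 nm.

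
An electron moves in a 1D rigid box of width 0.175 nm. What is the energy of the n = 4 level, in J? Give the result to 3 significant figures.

E_4 = 3.15×10^-17 J

For an infinite well E_n = n²h²/(8m_eL²), so E_1 = h²/(8m_eL²) = (6.626×10^-34)²/(8·9.109×10^-31·(1.75×10^-10 m)²) = 1.967×10^-18 J.
Then E_4 = 4²·E_1 = 16·1.967×10^-18 J = 3.15×10^-17 J.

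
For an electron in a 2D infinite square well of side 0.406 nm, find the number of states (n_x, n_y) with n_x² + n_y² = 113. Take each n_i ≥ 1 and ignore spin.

degeneracy = 2

The level has n_x² + n_y² = 113. The ordered positive-integer solutions are (7, 8), (8, 7).
That gives 2 states.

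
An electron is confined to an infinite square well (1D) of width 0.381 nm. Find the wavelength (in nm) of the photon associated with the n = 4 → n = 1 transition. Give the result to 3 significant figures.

E_1 = h²/(8m_eL²) = 4.150×10^-19 J, so ΔE = (4² − 1²)E_1 = 6.225×10^-18 J.
λ = hc/ΔE = (6.626×10^-34·2.998×10^8)/6.225×10^-18 = 3.19×10^-8 m = 31.9 nm.

λ = 31.9 nm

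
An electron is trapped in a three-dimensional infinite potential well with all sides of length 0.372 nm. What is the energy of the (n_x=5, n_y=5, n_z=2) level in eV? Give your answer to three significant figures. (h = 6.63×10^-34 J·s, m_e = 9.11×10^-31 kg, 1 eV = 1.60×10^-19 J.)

For a 3D rectangular well E = (h²/8m_e)·Σ n_i²/L_i² = (6.63×10^-34)²/(8·9.11×10^-31) · [5²/(0.372 nm)² + 5²/(0.372 nm)² + 2²/(0.372 nm)²].
Evaluating gives E = 2.354×10^-17 J = 147 eV.

E = 147 eV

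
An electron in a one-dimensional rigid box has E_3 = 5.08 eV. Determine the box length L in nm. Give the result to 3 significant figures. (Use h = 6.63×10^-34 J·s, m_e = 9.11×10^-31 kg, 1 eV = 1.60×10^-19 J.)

L = 0.817 nm

From E_n = n²h²/(8m_eL²), L = n·h/√(8m_eE_n).
E_3 = 5.08 eV = 8.128×10^-19 J, so L = 3·6.63×10^-34/√(8·9.11×10^-31·8.128×10^-19) = 8.17×10^-10 m = 0.817 nm.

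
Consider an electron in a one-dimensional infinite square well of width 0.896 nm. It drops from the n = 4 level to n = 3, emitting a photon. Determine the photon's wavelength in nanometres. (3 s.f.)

E_1 = h²/(8m_eL²) = 7.505×10^-20 J, so ΔE = (4² − 3²)E_1 = 5.253×10^-19 J.
λ = hc/ΔE = (6.626×10^-34·2.998×10^8)/5.253×10^-19 = 3.78×10^-7 m = 378 nm.

λ = 378 nm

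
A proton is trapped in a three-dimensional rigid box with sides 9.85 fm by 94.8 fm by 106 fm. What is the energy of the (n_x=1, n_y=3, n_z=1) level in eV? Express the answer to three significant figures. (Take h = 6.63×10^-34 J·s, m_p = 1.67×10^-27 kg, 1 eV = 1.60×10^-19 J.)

E = 2.34×10^6 eV

For a 3D rectangular well E = (h²/8m_p)·Σ n_i²/L_i² = (6.63×10^-34)²/(8·1.67×10^-27) · [1²/(9.85 fm)² + 3²/(94.8 fm)² + 1²/(106 fm)²].
Evaluating gives E = 3.750×10^-13 J = 2.34×10^6 eV.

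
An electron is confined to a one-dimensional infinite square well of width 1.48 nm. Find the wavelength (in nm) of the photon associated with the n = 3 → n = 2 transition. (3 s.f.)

λ = 1.44×10^3 nm

E_1 = h²/(8m_eL²) = 2.751×10^-20 J, so ΔE = (3² − 2²)E_1 = 1.375×10^-19 J.
λ = hc/ΔE = (6.626×10^-34·2.998×10^8)/1.375×10^-19 = 1.44×10^-6 m = 1.44×10^3 nm.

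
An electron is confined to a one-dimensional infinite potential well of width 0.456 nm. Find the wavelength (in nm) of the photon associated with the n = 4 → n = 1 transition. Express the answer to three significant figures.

λ = 45.7 nm

E_1 = h²/(8m_eL²) = 2.897×10^-19 J, so ΔE = (4² − 1²)E_1 = 4.345×10^-18 J.
λ = hc/ΔE = (6.626×10^-34·2.998×10^8)/4.345×10^-18 = 4.57×10^-8 m = 45.7 nm.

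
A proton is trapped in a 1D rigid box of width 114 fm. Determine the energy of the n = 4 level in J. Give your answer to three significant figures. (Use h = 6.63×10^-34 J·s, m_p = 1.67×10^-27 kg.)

E_4 = 4.05×10^-14 J

For an infinite well E_n = n²h²/(8m_pL²), so E_1 = h²/(8m_pL²) = (6.63×10^-34)²/(8·1.67×10^-27·(1.14×10^-13 m)²) = 2.532×10^-15 J.
Then E_4 = 4²·E_1 = 16·2.532×10^-15 J = 4.05×10^-14 J.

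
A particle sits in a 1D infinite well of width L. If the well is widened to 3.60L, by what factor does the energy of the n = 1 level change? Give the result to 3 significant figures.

E_n ∝ 1/L², so the energy scales by 1/3.60² = 0.0772.

0.0772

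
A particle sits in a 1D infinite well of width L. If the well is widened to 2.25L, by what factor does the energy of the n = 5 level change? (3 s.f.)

0.198

E_n ∝ 1/L², so the energy scales by 1/2.25² = 0.198.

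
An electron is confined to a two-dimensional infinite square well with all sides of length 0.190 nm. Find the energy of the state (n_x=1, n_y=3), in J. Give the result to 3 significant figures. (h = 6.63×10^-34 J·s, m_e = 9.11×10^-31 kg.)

E = 1.67×10^-17 J

For a 2D rectangular well E = (h²/8m_e)·Σ n_i²/L_i² = (6.63×10^-34)²/(8·9.11×10^-31) · [1²/(0.190 nm)² + 3²/(0.190 nm)²].
Evaluating gives E = 1.67×10^-17 J.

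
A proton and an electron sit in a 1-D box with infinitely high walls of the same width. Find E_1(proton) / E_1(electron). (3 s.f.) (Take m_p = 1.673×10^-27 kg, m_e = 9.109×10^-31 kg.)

E_n ∝ 1/m at fixed n and L, so the ratio is m_e/m_p = 9.109×10^-31/1.673×10^-27 = 5.44×10^-4.

5.44×10^-4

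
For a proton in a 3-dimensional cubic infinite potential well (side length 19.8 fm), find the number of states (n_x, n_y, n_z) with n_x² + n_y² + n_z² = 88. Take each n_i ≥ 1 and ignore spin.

degeneracy = 3

The level has n_x² + n_y² + n_z² = 88. The ordered positive-integer solutions are (4, 6, 6), (6, 4, 6), (6, 6, 4).
That gives 3 states.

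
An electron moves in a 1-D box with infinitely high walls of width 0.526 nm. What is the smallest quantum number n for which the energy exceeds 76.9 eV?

n = 8

E_1 = h²/(8m_eL²) = 2.178×10^-19 J = 1.360 eV.
Need n² > 76.9/1.360 = 56.54, i.e. n > 7.519.
The smallest integer satisfying this is n = 8.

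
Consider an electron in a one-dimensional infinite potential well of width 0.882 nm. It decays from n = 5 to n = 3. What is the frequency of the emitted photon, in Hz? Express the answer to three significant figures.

f = 1.87×10^15 Hz

E_1 = h²/(8m_eL²) = 7.745×10^-20 J and ΔE = (5² − 3²)E_1 = 1.239×10^-18 J.
f = ΔE/h = 1.239×10^-18/6.626×10^-34 = 1.87×10^15 Hz.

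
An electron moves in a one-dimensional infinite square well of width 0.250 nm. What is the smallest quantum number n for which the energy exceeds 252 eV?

n = 7

E_1 = h²/(8m_eL²) = 9.640×10^-19 J = 6.017 eV.
Need n² > 252/6.017 = 41.88, i.e. n > 6.471.
The smallest integer satisfying this is n = 7.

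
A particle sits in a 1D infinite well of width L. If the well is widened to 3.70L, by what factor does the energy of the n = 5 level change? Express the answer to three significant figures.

0.0730

E_n ∝ 1/L², so the energy scales by 1/3.70² = 0.0730.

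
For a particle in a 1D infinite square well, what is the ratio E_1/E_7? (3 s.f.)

0.0204

E_n ∝ n², so E_1/E_7 = 1²/7² = 1/49 = 0.0204.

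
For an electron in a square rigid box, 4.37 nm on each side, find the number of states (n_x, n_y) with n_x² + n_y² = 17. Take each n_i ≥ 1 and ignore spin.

degeneracy = 2

The level has n_x² + n_y² = 17. The ordered positive-integer solutions are (1, 4), (4, 1).
That gives 2 states.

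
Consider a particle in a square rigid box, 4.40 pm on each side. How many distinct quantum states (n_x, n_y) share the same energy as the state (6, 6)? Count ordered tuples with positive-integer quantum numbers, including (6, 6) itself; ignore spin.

The level has n_x² + n_y² = 72. The ordered positive-integer solutions are (6, 6).
That gives 1 state.

degeneracy = 1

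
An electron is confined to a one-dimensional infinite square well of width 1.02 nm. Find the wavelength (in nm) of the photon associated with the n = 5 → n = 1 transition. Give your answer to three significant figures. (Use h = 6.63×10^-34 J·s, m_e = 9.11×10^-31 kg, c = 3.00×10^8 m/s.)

E_1 = h²/(8m_eL²) = 5.797×10^-20 J, so ΔE = (5² − 1²)E_1 = 1.391×10^-18 J.
λ = hc/ΔE = (6.63×10^-34·3.00×10^8)/1.391×10^-18 = 1.43×10^-7 m = 143 nm.

λ = 143 nm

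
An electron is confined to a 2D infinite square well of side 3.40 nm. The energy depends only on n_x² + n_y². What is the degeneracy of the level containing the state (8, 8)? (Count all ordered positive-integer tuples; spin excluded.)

The level has n_x² + n_y² = 128. The ordered positive-integer solutions are (8, 8).
That gives 1 state.

degeneracy = 1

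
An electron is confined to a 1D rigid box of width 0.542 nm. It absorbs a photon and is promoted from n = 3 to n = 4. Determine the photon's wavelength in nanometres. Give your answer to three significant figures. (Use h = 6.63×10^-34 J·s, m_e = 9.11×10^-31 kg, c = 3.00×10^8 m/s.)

E_1 = h²/(8m_eL²) = 2.053×10^-19 J, so ΔE = (4² − 3²)E_1 = 1.437×10^-18 J.
λ = hc/ΔE = (6.63×10^-34·3.00×10^8)/1.437×10^-18 = 1.38×10^-7 m = 138 nm.

λ = 138 nm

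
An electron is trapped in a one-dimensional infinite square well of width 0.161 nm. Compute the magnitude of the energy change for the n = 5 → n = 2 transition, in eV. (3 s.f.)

|ΔE| = 305 eV

E_1 = h²/(8m_eL²) = 2.324×10^-18 J.
|ΔE| = |5² − 2²|·E_1 = 21·2.324×10^-18 J = 4.880×10^-17 J = 305 eV.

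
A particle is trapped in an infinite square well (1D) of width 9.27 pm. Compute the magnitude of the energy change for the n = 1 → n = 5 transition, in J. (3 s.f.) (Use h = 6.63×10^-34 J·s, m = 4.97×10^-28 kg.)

E_1 = h²/(8mL²) = 1.287×10^-18 J.
|ΔE| = |1² − 5²|·E_1 = 24·1.287×10^-18 J = 3.09×10^-17 J.

|ΔE| = 3.09×10^-17 J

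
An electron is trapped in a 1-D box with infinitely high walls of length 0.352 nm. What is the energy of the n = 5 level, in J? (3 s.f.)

E_5 = 1.22×10^-17 J

For an infinite well E_n = n²h²/(8m_eL²), so E_1 = h²/(8m_eL²) = (6.626×10^-34)²/(8·9.109×10^-31·(3.52×10^-10 m)²) = 4.862×10^-19 J.
Then E_5 = 5²·E_1 = 25·4.862×10^-19 J = 1.22×10^-17 J.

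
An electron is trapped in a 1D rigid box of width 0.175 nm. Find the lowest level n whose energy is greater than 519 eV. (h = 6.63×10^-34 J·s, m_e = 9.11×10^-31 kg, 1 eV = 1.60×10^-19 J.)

E_1 = h²/(8m_eL²) = 1.969×10^-18 J = 12.31 eV.
Need n² > 519/12.31 = 42.16, i.e. n > 6.493.
The smallest integer satisfying this is n = 7.

n = 7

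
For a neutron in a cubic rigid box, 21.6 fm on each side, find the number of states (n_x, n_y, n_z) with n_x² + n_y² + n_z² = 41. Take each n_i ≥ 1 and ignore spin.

degeneracy = 9

The level has n_x² + n_y² + n_z² = 41. The ordered positive-integer solutions are (1, 2, 6), (1, 6, 2), (2, 1, 6), (2, 6, 1), (3, 4, 4), (4, 3, 4), (4, 4, 3), (6, 1, 2), (6, 2, 1).
That gives 9 states.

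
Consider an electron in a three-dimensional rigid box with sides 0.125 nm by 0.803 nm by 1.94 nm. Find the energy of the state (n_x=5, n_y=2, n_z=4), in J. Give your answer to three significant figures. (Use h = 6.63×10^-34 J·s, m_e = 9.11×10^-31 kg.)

For a 3D rectangular well E = (h²/8m_e)·Σ n_i²/L_i² = (6.63×10^-34)²/(8·9.11×10^-31) · [5²/(0.125 nm)² + 2²/(0.803 nm)² + 4²/(1.94 nm)²].
Evaluating gives E = 9.71×10^-17 J.

E = 9.71×10^-17 J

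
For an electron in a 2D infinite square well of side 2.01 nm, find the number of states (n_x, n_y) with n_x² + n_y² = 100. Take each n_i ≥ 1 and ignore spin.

The level has n_x² + n_y² = 100. The ordered positive-integer solutions are (6, 8), (8, 6).
That gives 2 states.

degeneracy = 2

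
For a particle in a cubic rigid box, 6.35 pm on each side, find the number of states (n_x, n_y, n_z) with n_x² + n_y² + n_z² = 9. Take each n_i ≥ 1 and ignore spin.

The level has n_x² + n_y² + n_z² = 9. The ordered positive-integer solutions are (1, 2, 2), (2, 1, 2), (2, 2, 1).
That gives 3 states.

degeneracy = 3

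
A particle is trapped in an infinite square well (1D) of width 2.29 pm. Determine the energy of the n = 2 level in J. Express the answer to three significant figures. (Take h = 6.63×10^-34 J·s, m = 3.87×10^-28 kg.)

For an infinite well E_n = n²h²/(8mL²), so E_1 = h²/(8mL²) = (6.63×10^-34)²/(8·3.87×10^-28·(2.29×10^-12 m)²) = 2.707×10^-17 J.
Then E_2 = 2²·E_1 = 4·2.707×10^-17 J = 1.08×10^-16 J.

E_2 = 1.08×10^-16 J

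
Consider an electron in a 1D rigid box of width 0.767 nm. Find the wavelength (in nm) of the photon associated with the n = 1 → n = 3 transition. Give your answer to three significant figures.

E_1 = h²/(8m_eL²) = 1.024×10^-19 J, so ΔE = (3² − 1²)E_1 = 8.192×10^-19 J.
λ = hc/ΔE = (6.626×10^-34·2.998×10^8)/8.192×10^-19 = 2.42×10^-7 m = 242 nm.

λ = 242 nm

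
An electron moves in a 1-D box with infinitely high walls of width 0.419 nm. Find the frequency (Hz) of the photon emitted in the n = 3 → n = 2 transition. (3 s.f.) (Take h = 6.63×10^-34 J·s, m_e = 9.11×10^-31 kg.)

f = 2.59×10^15 Hz

E_1 = h²/(8m_eL²) = 3.436×10^-19 J and ΔE = (3² − 2²)E_1 = 1.718×10^-18 J.
f = ΔE/h = 1.718×10^-18/6.63×10^-34 = 2.59×10^15 Hz.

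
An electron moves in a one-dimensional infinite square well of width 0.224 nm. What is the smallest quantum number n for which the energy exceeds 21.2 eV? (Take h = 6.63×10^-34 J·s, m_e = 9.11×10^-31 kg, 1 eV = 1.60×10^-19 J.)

n = 2

E_1 = h²/(8m_eL²) = 1.202×10^-18 J = 7.513 eV.
Need n² > 21.2/7.513 = 2.822, i.e. n > 1.680.
The smallest integer satisfying this is n = 2.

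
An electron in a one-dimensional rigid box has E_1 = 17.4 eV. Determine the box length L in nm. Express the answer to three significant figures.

From E_n = n²h²/(8m_eL²), L = n·h/√(8m_eE_n).
E_1 = 17.4 eV = 2.787×10^-18 J, so L = 1·6.626×10^-34/√(8·9.109×10^-31·2.787×10^-18) = 1.47×10^-10 m = 0.147 nm.

L = 0.147 nm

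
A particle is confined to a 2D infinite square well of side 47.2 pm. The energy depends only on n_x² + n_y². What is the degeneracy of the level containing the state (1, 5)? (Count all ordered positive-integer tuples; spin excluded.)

The level has n_x² + n_y² = 26. The ordered positive-integer solutions are (1, 5), (5, 1).
That gives 2 states.

degeneracy = 2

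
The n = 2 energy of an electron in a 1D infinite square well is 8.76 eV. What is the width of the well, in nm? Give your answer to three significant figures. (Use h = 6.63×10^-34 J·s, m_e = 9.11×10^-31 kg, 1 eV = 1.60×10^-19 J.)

L = 0.415 nm

From E_n = n²h²/(8m_eL²), L = n·h/√(8m_eE_n).
E_2 = 8.76 eV = 1.402×10^-18 J, so L = 2·6.63×10^-34/√(8·9.11×10^-31·1.402×10^-18) = 4.15×10^-10 m = 0.415 nm.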